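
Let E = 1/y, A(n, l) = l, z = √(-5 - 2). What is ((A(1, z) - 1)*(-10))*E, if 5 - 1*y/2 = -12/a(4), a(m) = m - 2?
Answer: 5/11 - 5*I*√7/11 ≈ 0.45455 - 1.2026*I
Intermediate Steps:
z = I*√7 (z = √(-7) = I*√7 ≈ 2.6458*I)
a(m) = -2 + m
y = 22 (y = 10 - (-24)/(-2 + 4) = 10 - (-24)/2 = 10 - 2*(-6) = 10 + 12 = 22)
E = 1/22 ≈ 0.045455
((A(1, z) - 1)*(-10))*E = ((I*√7 - 1)*(-10))*(1/22) = ((-1 + I*√7)*(-10))*(1/22) = (10 - 10*I*√7)*(1/22) = 5/11 - 5*I*√7/11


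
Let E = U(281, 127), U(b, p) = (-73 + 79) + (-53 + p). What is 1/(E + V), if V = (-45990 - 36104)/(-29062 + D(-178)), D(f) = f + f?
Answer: 14709/1217767 ≈ 0.012079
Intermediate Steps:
D(f) = 2*f
V = 41047/14709 (V = (-45990 - 36104)/(-29062 + 2*(-178)) = -82094/(-29062 - 356) = -82094/(-29418) = -82094*(-1/29418) = 41047/14709 ≈ 2.7906)
U(b, p) = -47 + p (U(b, p) = 6 + (-53 + p) = -47 + p)
E = 80 (E = -47 + 127 = 80)
1/(E + V) = 1/(80 + 41047/14709) = 1/(1217767/14709) = 14709/1217767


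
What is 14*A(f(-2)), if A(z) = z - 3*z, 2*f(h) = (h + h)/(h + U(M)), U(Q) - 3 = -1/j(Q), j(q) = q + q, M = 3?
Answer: 336/5 ≈ 67.200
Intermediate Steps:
j(q) = 2*q
U(Q) = 3 - 1/(2*Q)
f(h) = h/(17/6 + h) (f(h) = ((h + h)/(h + (3 - ½/3)))/2 = ((2*h)/(h + (3 - ½*⅓)))/2 = ((2*h)/(h + (3 - ⅙)))/2 = ((2*h)/(h + 17/6))/2 = ((2*h)/(17/6 + h))/2 = (2*h/(17/6 + h))/2 = h/(17/6 + h))
A(z) = -2*z
14*A(f(-2)) = 14*(-12*(-2)/(17 + 6*(-2))) = 14*(-12*(-2)/(17 - 12)) = 14*(-12*(-2)/5) = 14*(-2*(-12/5)) = 14*(24/5) = 336/5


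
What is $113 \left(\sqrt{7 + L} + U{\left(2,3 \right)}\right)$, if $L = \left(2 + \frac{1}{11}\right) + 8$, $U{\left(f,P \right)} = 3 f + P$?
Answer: $1017 + \frac{226 \sqrt{517}}{11} \approx 1484.2$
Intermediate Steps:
$U{\left(f,P \right)} = P + 3 f$
$L = \frac{111}{11}$ ($L = \left(2 + \frac{1}{11}\right) + 8 = \frac{23}{11} + 8 = \frac{111}{11} \approx 10.091$)
$113 \left(\sqrt{7 + L} + U{\left(2,3 \right)}\right) = 113 \left(\sqrt{7 + \frac{111}{11}} + \left(3 + 3 \cdot 2\right)\right) = 113 \left(\sqrt{\frac{188}{11}} + \left(3 + 6\right)\right) = 113 \left(\frac{2 \sqrt{517}}{11} + 9\right) = 113 \left(9 + \frac{2 \sqrt{517}}{11}\right) = 1017 + \frac{226 \sqrt{517}}{11}$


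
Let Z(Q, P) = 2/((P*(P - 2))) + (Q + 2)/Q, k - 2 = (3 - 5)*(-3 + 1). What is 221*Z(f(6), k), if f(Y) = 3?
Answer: 1547/4 ≈ 386.75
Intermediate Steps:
k = 6 (k = 2 + (3 - 5)*(-3 + 1) = 2 - 2*(-2) = 2 + 4 = 6)
Z(Q, P) = (2 + Q)/Q + 2/(P*(-2 + P)) (Z(Q, P) = 2/((P*(-2 + P))) + (2 + Q)/Q = 2*(1/(P*(-2 + P))) + (2 + Q)/Q = 2/(P*(-2 + P)) + (2 + Q)/Q = (2 + Q)/Q + 2/(P*(-2 + P)))
221*Z(f(6), k) = 221*((-4*6 + 2*3 + 2*6**2 + 3*6**2 - 2*6*3)/(6*3*(-2 + 6))) = 221*((1/6)*(1/3)*(-24 + 6 + 2*36 + 3*36 - 36)/4) = 221*((1/6)*(1/3)*(1/4)*(-24 + 6 + 72 + 108 - 36)) = 221*((1/6)*(1/3)*(1/4)*126) = 221*(7/4) = 1547/4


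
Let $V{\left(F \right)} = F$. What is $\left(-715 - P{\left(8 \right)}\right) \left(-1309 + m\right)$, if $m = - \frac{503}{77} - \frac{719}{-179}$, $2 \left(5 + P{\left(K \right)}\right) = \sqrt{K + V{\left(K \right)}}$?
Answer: $\frac{12870554152}{13783} \approx 9.338 \cdot 10^{5}$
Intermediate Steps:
$P{\left(K \right)} = -5 + \frac{\sqrt{2} \sqrt{K}}{2}$ ($P{\left(K \right)} = -5 + \frac{\sqrt{K + K}}{2} = -5 + \frac{\sqrt{2 K}}{2} = -5 + \frac{\sqrt{2} \sqrt{K}}{2}$)
$m = - \frac{34674}{13783}$ ($m = \left(-503\right) \frac{1}{77} - - \frac{719}{179} = - \frac{503}{77} + \frac{719}{179} = - \frac{34674}{13783} \approx -2.5157$)
$\left(-715 - P{\left(8 \right)}\right) \left(-1309 + m\right) = \left(-715 - \left(-5 + \frac{\sqrt{2} \sqrt{8}}{2}\right)\right) \left(-1309 - \frac{34674}{13783}\right) = \left(-715 - \left(-5 + \frac{\sqrt{2} \cdot 2 \sqrt{2}}{2}\right)\right) \left(- \frac{18076621}{13783}\right) = \left(-715 - \left(-5 + 2\right)\right) \left(- \frac{18076621}{13783}\right) = \left(-715 - -3\right) \left(- \frac{18076621}{13783}\right) = \left(-715 + 3\right) \left(- \frac{18076621}{13783}\right) = \left(-712\right) \left(- \frac{18076621}{13783}\right) = \frac{12870554152}{13783}$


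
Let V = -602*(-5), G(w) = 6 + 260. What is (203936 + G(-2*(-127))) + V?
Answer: 207212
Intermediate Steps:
G(w) = 266
V = 3010
(203936 + G(-2*(-127))) + V = (203936 + 266) + 3010 = 204202 + 3010 = 207212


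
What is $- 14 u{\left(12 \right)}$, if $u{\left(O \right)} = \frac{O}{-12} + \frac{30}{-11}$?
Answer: $\frac{574}{11} \approx 52.182$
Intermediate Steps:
$u{\left(O \right)} = - \frac{30}{11} - \frac{O}{12}$ ($u{\left(O \right)} = O \left(- \frac{1}{12}\right) + 30 \left(- \frac{1}{11}\right) = - \frac{O}{12} - \frac{30}{11} = - \frac{30}{11} - \frac{O}{12}$)
$- 14 u{\left(12 \right)} = - 14 \left(- \frac{30}{11} - 1\right) = \left(-14\right) \left(- \frac{41}{11}\right) = \frac{574}{11}$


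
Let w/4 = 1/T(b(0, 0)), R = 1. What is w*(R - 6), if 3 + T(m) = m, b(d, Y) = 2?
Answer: 20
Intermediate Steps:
T(m) = -3 + m
w = -4 (w = 4/(-3 + 2) = 4/(-1) = 4*(-1) = -4)
w*(R - 6) = -4*(1 - 6) = -4*(-5) = 20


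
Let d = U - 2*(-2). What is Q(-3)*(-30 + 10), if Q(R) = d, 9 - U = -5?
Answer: -360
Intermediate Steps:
U = 14 (U = 9 - 1*(-5) = 9 + 5 = 14)
d = 18 (d = 14 - 2*(-2) = 14 + 4 = 18)
Q(R) = 18
Q(-3)*(-30 + 10) = 18*(-30 + 10) = 18*(-20) = -360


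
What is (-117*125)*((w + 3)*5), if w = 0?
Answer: -219375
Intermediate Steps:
(-117*125)*((w + 3)*5) = (-117*125)*((0 + 3)*5) = -43875*5 = -14625*15 = -219375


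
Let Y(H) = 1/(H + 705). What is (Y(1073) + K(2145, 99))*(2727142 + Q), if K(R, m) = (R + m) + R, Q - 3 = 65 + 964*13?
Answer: 10689984240053/889 ≈ 1.2025e+10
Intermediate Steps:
Y(H) = 1/(705 + H)
Q = 12600 (Q = 3 + (65 + 964*13) = 3 + (65 + 12532) = 3 + 12597 = 12600)
K(R, m) = m + 2*R
(Y(1073) + K(2145, 99))*(2727142 + Q) = (1/(705 + 1073) + (99 + 2*2145))*(2727142 + 12600) = (1/1778 + (99 + 4290))*2739742 = (1/1778 + 4389)*2739742 = (7803643/1778)*2739742 = 10689984240053/889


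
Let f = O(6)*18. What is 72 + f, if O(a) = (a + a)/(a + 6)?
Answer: 90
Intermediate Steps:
O(a) = 2*a/(6 + a) (O(a) = (2*a)/(6 + a) = 2*a/(6 + a))
f = 18 (f = (2*6/(6 + 6))*18 = (2*6/12)*18 = (2*6*(1/12))*18 = 1*18 = 18)
72 + f = 72 + 18 = 90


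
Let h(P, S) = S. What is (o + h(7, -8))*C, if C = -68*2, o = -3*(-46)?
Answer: -17680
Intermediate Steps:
o = 138
C = -136
(o + h(7, -8))*C = (138 - 8)*(-136) = 130*(-136) = -17680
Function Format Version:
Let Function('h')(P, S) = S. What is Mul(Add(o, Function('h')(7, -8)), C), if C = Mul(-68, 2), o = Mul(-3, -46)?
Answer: -17680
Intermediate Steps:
o = 138
C = -136
Mul(Add(o, Function('h')(7, -8)), C) = Mul(Add(138, -8), -136) = Mul(130, -136) = -17680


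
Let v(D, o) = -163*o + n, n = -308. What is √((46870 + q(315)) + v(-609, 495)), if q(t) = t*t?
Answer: √65102 ≈ 255.15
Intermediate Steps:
q(t) = t²
v(D, o) = -308 - 163*o (v(D, o) = -163*o - 308 = -308 - 163*o)
√((46870 + q(315)) + v(-609, 495)) = √((46870 + 315²) + (-308 - 163*495)) = √((46870 + 99225) + (-308 - 80685)) = √(146095 - 80993) = √65102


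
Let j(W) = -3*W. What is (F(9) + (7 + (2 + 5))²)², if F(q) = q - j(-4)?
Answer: 37249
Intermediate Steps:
F(q) = -12 + q (F(q) = q - (-3)*(-4) = q - 1*12 = q - 12 = -12 + q)
(F(9) + (7 + (2 + 5))²)² = ((-12 + 9) + (7 + (2 + 5))²)² = (-3 + (7 + 7)²)² = (-3 + 14²)² = (-3 + 196)² = 193² = 37249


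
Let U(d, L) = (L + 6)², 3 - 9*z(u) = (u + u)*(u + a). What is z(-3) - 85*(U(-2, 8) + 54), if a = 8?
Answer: -63739/3 ≈ -21246.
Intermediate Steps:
z(u) = ⅓ - 2*u*(8 + u)/9 (z(u) = ⅓ - (u + u)*(u + 8)/9 = ⅓ - 2*u*(8 + u)/9)
U(d, L) = (6 + L)²
z(-3) - 85*(U(-2, 8) + 54) = (⅓ - 16/9*(-3) - 2/9*(-3)²) - 85*((6 + 8)² + 54) = (⅓ + 16/3 - 2/9*9) - 85*(14² + 54) = (⅓ + 16/3 - 2) - 85*(196 + 54) = 11/3 - 85*250 = 11/3 - 21250 = -63739/3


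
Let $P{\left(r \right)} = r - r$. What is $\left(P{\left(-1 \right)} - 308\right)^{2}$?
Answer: $94864$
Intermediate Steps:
$P{\left(r \right)} = 0$
$\left(P{\left(-1 \right)} - 308\right)^{2} = \left(0 - 308\right)^{2} = \left(-308\right)^{2} = 94864$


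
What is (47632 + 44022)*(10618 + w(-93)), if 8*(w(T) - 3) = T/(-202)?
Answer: 786557626183/808 ≈ 9.7346e+8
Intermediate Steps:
w(T) = 3 - T/1616 (w(T) = 3 + (T/(-202))/8 = 3 + (T*(-1/202))/8 = 3 + (-T/202)/8 = 3 - T/1616)
(47632 + 44022)*(10618 + w(-93)) = (47632 + 44022)*(10618 + (3 - 1/1616*(-93))) = 91654*(10618 + (3 + 93/1616)) = 91654*(10618 + 4941/1616) = 91654*(17163629/1616) = 786557626183/808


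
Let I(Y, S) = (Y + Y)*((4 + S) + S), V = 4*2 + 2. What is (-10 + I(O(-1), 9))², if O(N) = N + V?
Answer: 148996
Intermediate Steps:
V = 10 (V = 8 + 2 = 10)
O(N) = 10 + N (O(N) = N + 10 = 10 + N)
I(Y, S) = 2*Y*(4 + 2*S) (I(Y, S) = (2*Y)*(4 + 2*S) = 2*Y*(4 + 2*S))
(-10 + I(O(-1), 9))² = (-10 + 4*(10 - 1)*(2 + 9))² = (-10 + 4*9*11)² = (-10 + 396)² = 386² = 148996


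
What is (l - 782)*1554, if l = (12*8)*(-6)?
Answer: -2110332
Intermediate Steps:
l = -576 (l = 96*(-6) = -576)
(l - 782)*1554 = (-576 - 782)*1554 = -1358*1554 = -2110332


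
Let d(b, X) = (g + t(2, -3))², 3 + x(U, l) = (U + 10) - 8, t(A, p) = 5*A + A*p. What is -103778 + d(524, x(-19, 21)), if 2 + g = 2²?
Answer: -103742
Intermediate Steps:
g = 2 (g = -2 + 2² = -2 + 4 = 2)
x(U, l) = -1 + U (x(U, l) = -3 + ((U + 10) - 8) = -3 + ((10 + U) - 8) = -3 + (2 + U) = -1 + U)
d(b, X) = 36 (d(b, X) = (2 + 2*(5 - 3))² = (2 + 2*2)² = (2 + 4)² = 6² = 36)
-103778 + d(524, x(-19, 21)) = -103778 + 36 = -103742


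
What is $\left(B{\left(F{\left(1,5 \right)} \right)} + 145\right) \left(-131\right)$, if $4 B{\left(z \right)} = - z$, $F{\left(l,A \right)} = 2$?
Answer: $- \frac{37859}{2} \approx -18930.0$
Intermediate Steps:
$B{\left(z \right)} = - \frac{z}{4}$ ($B{\left(z \right)} = \frac{\left(-1\right) z}{4} = - \frac{z}{4}$)
$\left(B{\left(F{\left(1,5 \right)} \right)} + 145\right) \left(-131\right) = \left(\left(- \frac{1}{4}\right) 2 + 145\right) \left(-131\right) = \left(- \frac{1}{2} + 145\right) \left(-131\right) = \frac{289}{2} \left(-131\right) = - \frac{37859}{2}$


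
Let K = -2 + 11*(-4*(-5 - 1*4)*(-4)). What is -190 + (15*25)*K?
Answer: -594940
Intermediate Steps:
K = -1586 (K = -2 + 11*(-4*(-5 - 4)*(-4)) = -2 + 11*(-4*(-9)*(-4)) = -2 + 11*(36*(-4)) = -2 + 11*(-144) = -2 - 1584 = -1586)
-190 + (15*25)*K = -190 + (15*25)*(-1586) = -190 + 375*(-1586) = -190 - 594750 = -594940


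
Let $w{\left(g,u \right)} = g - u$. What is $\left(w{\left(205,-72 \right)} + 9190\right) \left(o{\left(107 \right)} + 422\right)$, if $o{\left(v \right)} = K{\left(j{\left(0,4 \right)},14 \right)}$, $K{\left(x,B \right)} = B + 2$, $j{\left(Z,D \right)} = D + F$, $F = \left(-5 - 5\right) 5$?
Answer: $4146546$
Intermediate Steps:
$F = -50$ ($F = \left(-10\right) 5 = -50$)
$j{\left(Z,D \right)} = -50 + D$ ($j{\left(Z,D \right)} = D - 50 = -50 + D$)
$K{\left(x,B \right)} = 2 + B$
$o{\left(v \right)} = 16$ ($o{\left(v \right)} = 2 + 14 = 16$)
$\left(w{\left(205,-72 \right)} + 9190\right) \left(o{\left(107 \right)} + 422\right) = \left(\left(205 - -72\right) + 9190\right) \left(16 + 422\right) = \left(\left(205 + 72\right) + 9190\right) 438 = \left(277 + 9190\right) 438 = 9467 \cdot 438 = 4146546$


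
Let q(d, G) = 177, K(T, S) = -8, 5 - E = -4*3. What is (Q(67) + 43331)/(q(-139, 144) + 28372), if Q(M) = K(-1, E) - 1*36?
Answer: 43287/28549 ≈ 1.5162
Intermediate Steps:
E = 17 (E = 5 - (-4)*3 = 5 - 1*(-12) = 5 + 12 = 17)
Q(M) = -44 (Q(M) = -8 - 1*36 = -8 - 36 = -44)
(Q(67) + 43331)/(q(-139, 144) + 28372) = (-44 + 43331)/(177 + 28372) = 43287/28549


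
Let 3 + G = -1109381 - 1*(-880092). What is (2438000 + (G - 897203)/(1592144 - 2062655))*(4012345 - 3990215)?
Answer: 25385476681674350/470511 ≈ 5.3953e+10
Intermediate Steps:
G = -229292 (G = -3 + (-1109381 - 1*(-880092)) = -3 + (-1109381 + 880092) = -3 - 229289 = -229292)
(2438000 + (G - 897203)/(1592144 - 2062655))*(4012345 - 3990215) = (2438000 + (-229292 - 897203)/(1592144 - 2062655))*(4012345 - 3990215) = (2438000 - 1126495/(-470511))*22130 = (2438000 - 1126495*(-1/470511))*22130 = (2438000 + 1126495/470511)*22130 = (1147106944495/470511)*22130 = 25385476681674350/470511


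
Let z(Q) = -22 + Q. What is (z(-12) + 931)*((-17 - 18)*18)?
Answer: -565110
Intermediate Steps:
(z(-12) + 931)*((-17 - 18)*18) = ((-22 - 12) + 931)*((-17 - 18)*18) = (-34 + 931)*(-35*18) = 897*(-630) = -565110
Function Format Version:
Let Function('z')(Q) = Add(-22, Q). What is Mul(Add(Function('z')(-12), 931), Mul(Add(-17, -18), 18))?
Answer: -565110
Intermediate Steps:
Mul(Add(Function('z')(-12), 931), Mul(Add(-17, -18), 18)) = Mul(Add(Add(-22, -12), 931), Mul(Add(-17, -18), 18)) = Mul(Add(-34, 931), Mul(-35, 18)) = Mul(897, -630) = -565110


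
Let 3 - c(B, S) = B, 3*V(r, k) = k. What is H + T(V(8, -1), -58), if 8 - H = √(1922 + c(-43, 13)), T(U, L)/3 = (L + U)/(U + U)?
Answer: 541/2 - 4*√123 ≈ 226.14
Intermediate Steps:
V(r, k) = k/3
c(B, S) = 3 - B
T(U, L) = 3*(L + U)/(2*U) (T(U, L) = 3*((L + U)/(U + U)) = 3*((L + U)/((2*U))) = 3*((L + U)*(1/(2*U))) = 3*((L + U)/(2*U)) = 3*(L + U)/(2*U))
H = 8 - 4*√123 (H = 8 - √(1922 + (3 - 1*(-43))) = 8 - √(1922 + (3 + 43)) = 8 - √(1922 + 46) = 8 - √1968 = 8 - 4*√123 ≈ -36.362)
H + T(V(8, -1), -58) = (8 - 4*√123) + 3*(-58 + (⅓)*(-1))/(2*(((⅓)*(-1)))) = (8 - 4*√123) + 3*(-58 - ⅓)/(2*(-⅓)) = (8 - 4*√123) + (3/2)*(-3)*(-175/3) = (8 - 4*√123) + 525/2 = 541/2 - 4*√123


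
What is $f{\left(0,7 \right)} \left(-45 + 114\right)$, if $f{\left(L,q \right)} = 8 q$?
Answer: $3864$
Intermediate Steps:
$f{\left(0,7 \right)} \left(-45 + 114\right) = 8 \cdot 7 \left(-45 + 114\right) = 56 \cdot 69 = 3864$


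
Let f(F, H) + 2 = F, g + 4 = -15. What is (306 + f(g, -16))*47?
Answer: 13395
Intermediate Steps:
g = -19 (g = -4 - 15 = -19)
f(F, H) = -2 + F
(306 + f(g, -16))*47 = (306 + (-2 - 19))*47 = (306 - 21)*47 = 285*47 = 13395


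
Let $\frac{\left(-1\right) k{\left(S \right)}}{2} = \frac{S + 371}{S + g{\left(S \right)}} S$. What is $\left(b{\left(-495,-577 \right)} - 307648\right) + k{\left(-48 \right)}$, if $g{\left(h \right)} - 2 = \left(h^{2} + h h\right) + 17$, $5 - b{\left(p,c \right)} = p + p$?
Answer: $- \frac{73901741}{241} \approx -3.0665 \cdot 10^{5}$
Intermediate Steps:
$b{\left(p,c \right)} = 5 - 2 p$ ($b{\left(p,c \right)} = 5 - \left(p + p\right) = 5 - 2 p$)
$g{\left(h \right)} = 19 + 2 h^{2}$ ($g{\left(h \right)} = 2 + \left(\left(h^{2} + h h\right) + 17\right) = 2 + \left(\left(h^{2} + h^{2}\right) + 17\right) = 2 + \left(2 h^{2} + 17\right) = 2 + \left(17 + 2 h^{2}\right) = 19 + 2 h^{2}$)
$k{\left(S \right)} = - \frac{2 S \left(371 + S\right)}{19 + S + 2 S^{2}}$ ($k{\left(S \right)} = - 2 \frac{S + 371}{S + \left(19 + 2 S^{2}\right)} S = - 2 \frac{371 + S}{19 + S + 2 S^{2}} S = - 2 \frac{S \left(371 + S\right)}{19 + S + 2 S^{2}} = - \frac{2 S \left(371 + S\right)}{19 + S + 2 S^{2}}$)
$\left(b{\left(-495,-577 \right)} - 307648\right) + k{\left(-48 \right)} = \left(\left(5 - -990\right) - 307648\right) - - \frac{96 \left(371 - 48\right)}{19 - 48 + 2 \left(-48\right)^{2}} = \left(\left(5 + 990\right) - 307648\right) - \left(-96\right) \frac{1}{19 - 48 + 2 \cdot 2304} \cdot 323 = \left(995 - 307648\right) - \left(-96\right) \frac{1}{19 - 48 + 4608} \cdot 323 = -306653 - \left(-96\right) \frac{1}{4579} \cdot 323 = -306653 + \frac{1632}{241} = - \frac{73901741}{241}$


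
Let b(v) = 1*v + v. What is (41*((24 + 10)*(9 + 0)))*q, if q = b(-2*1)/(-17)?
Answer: 2952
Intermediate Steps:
b(v) = 2*v (b(v) = v + v = 2*v)
q = 4/17 (q = (2*(-2*1))/(-17) = (2*(-2))*(-1/17) = -4*(-1/17) = 4/17 ≈ 0.23529)
(41*((24 + 10)*(9 + 0)))*q = (41*((24 + 10)*(9 + 0)))*(4/17) = (41*(34*9))*(4/17) = (41*306)*(4/17) = 12546*(4/17) = 2952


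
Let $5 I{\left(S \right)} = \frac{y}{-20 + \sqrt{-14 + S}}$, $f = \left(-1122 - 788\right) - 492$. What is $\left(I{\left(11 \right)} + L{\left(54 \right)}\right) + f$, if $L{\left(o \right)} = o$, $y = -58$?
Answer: $- \frac{946012}{403} + \frac{58 i \sqrt{3}}{2015} \approx -2347.4 + 0.049856 i$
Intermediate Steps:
$f = -2402$ ($f = -1910 - 492 = -2402$)
$I{\left(S \right)} = - \frac{58}{5 \left(-20 + \sqrt{-14 + S}\right)}$ ($I{\left(S \right)} = \frac{\left(-58\right) \frac{1}{-20 + \sqrt{-14 + S}}}{5} = - \frac{58}{5 \left(-20 + \sqrt{-14 + S}\right)}$)
$\left(I{\left(11 \right)} + L{\left(54 \right)}\right) + f = \left(- \frac{58}{-100 + 5 \sqrt{-14 + 11}} + 54\right) - 2402 = \left(- \frac{58}{-100 + 5 \sqrt{-3}} + 54\right) - 2402 = \left(- \frac{58}{-100 + 5 i \sqrt{3}} + 54\right) - 2402 = \left(54 - \frac{58}{-100 + 5 i \sqrt{3}}\right) - 2402 = -2348 - \frac{58}{-100 + 5 i \sqrt{3}}$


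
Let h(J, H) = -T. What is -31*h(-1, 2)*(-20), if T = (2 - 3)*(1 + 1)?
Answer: 1240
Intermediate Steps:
T = -2 (T = -1*2 = -2)
h(J, H) = 2 (h(J, H) = -1*(-2) = 2)
-31*h(-1, 2)*(-20) = -31*2*(-20) = -62*(-20) = 1240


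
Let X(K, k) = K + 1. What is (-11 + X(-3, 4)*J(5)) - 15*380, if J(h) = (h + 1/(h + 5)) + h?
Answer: -28656/5 ≈ -5731.2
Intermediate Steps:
X(K, k) = 1 + K
J(h) = 1/(5 + h) + 2*h (J(h) = (h + 1/(5 + h)) + h = 1/(5 + h) + 2*h)
(-11 + X(-3, 4)*J(5)) - 15*380 = (-11 + (1 - 3)*((1 + 2*5² + 10*5)/(5 + 5))) - 15*380 = (-11 - 2*(1 + 2*25 + 50)/10) - 5700 = (-11 - (1 + 50 + 50)/5) - 5700 = (-11 - 101/5) - 5700 = -156/5 - 5700 = -28656/5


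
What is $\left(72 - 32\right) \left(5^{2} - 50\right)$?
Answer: $-1000$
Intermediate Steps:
$\left(72 - 32\right) \left(5^{2} - 50\right) = 40 \left(25 - 50\right) = 40 \left(-25\right) = -1000$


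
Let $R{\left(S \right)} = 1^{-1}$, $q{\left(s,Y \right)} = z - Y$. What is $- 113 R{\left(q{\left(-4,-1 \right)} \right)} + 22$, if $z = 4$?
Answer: $-91$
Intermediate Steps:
$q{\left(s,Y \right)} = 4 - Y$
$R{\left(S \right)} = 1$
$- 113 R{\left(q{\left(-4,-1 \right)} \right)} + 22 = \left(-113\right) 1 + 22 = -113 + 22 = -91$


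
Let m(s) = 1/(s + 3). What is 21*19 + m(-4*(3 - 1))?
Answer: 1994/5 ≈ 398.80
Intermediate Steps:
m(s) = 1/(3 + s)
21*19 + m(-4*(3 - 1)) = 21*19 + 1/(3 - 4*(3 - 1)) = 399 + 1/(3 - 4*2) = 399 + 1/(3 - 8) = 399 + 1/(-5) = 399 - 1/5 = 1994/5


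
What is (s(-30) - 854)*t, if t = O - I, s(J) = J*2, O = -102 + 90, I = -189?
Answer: -161778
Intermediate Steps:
O = -12
s(J) = 2*J
t = 177 (t = -12 - 1*(-189) = -12 + 189 = 177)
(s(-30) - 854)*t = (2*(-30) - 854)*177 = (-60 - 854)*177 = -914*177 = -161778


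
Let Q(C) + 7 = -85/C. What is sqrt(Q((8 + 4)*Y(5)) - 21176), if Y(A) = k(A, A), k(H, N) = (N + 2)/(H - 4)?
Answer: I*sqrt(37368597)/42 ≈ 145.55*I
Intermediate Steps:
k(H, N) = (2 + N)/(-4 + H)
Y(A) = (2 + A)/(-4 + A)
Q(C) = -7 - 85/C
sqrt(Q((8 + 4)*Y(5)) - 21176) = sqrt((-7 - 85*(-4 + 5)/((2 + 5)*(8 + 4))) - 21176) = sqrt((-7 - 85/(12*(7/1))) - 21176) = sqrt((-7 - 85/(12*(1*7))) - 21176) = sqrt((-7 - 85/(12*7)) - 21176) = sqrt((-7 - 85/84) - 21176) = sqrt(-673/84 - 21176) = sqrt(-1779457/84) = I*sqrt(37368597)/42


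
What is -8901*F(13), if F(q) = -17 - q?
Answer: 267030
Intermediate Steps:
-8901*F(13) = -8901*(-17 - 1*13) = -8901*(-17 - 13) = -8901*(-30) = 267030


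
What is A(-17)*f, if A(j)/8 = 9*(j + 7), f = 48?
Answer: -34560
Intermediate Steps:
A(j) = 504 + 72*j (A(j) = 8*(9*(j + 7)) = 8*(9*(7 + j)) = 8*(63 + 9*j) = 504 + 72*j)
A(-17)*f = (504 + 72*(-17))*48 = (504 - 1224)*48 = -720*48 = -34560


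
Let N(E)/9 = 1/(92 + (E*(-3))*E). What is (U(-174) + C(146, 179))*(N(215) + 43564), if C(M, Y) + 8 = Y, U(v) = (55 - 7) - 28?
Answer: 1153110892373/138583 ≈ 8.3207e+6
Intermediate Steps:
U(v) = 20 (U(v) = 48 - 28 = 20)
C(M, Y) = -8 + Y
N(E) = 9/(92 - 3*E²) (N(E) = 9/(92 + (E*(-3))*E) = 9/(92 + (-3*E)*E) = 9/(92 - 3*E²))
(U(-174) + C(146, 179))*(N(215) + 43564) = (20 + (-8 + 179))*(-9/(-92 + 3*215²) + 43564) = (20 + 171)*(-9/(-92 + 3*46225) + 43564) = 191*(-9/(-92 + 138675) + 43564) = 191*(-9/138583 + 43564) = 191*(6037229803/138583) = 1153110892373/138583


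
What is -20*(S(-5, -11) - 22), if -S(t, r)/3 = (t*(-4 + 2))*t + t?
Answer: -2860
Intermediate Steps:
S(t, r) = -3*t + 6*t² (S(t, r) = -3*((t*(-4 + 2))*t + t) = -3*((t*(-2))*t + t) = -3*((-2*t)*t + t) = -3*(-2*t² + t) = -3*(t - 2*t²) = -3*t + 6*t²)
-20*(S(-5, -11) - 22) = -20*(3*(-5)*(-1 + 2*(-5)) - 22) = -20*(3*(-5)*(-1 - 10) - 22) = -20*(3*(-5)*(-11) - 22) = -20*(165 - 22) = -20*143 = -2860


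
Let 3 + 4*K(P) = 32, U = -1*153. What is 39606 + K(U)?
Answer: 158453/4 ≈ 39613.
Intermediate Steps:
U = -153
K(P) = 29/4 (K(P) = -¾ + (¼)*32 = -¾ + 8 = 29/4)
39606 + K(U) = 39606 + 29/4 = 158453/4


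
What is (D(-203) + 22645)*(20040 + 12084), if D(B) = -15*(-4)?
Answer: 729375420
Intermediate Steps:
D(B) = 60
(D(-203) + 22645)*(20040 + 12084) = (60 + 22645)*(20040 + 12084) = 22705*32124 = 729375420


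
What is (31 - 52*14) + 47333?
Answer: 46636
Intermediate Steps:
(31 - 52*14) + 47333 = (31 - 728) + 47333 = -697 + 47333 = 46636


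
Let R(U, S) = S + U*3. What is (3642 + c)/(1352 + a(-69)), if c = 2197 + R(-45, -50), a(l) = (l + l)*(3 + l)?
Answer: 2827/5230 ≈ 0.54053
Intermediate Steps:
R(U, S) = S + 3*U
a(l) = 2*l*(3 + l) (a(l) = (2*l)*(3 + l) = 2*l*(3 + l))
c = 2012 (c = 2197 + (-50 + 3*(-45)) = 2197 + (-50 - 135) = 2197 - 185 = 2012)
(3642 + c)/(1352 + a(-69)) = (3642 + 2012)/(1352 + 2*(-69)*(3 - 69)) = 5654/(1352 + 2*(-69)*(-66)) = 5654/(1352 + 9108) = 5654/10460 = 5654*(1/10460) = 2827/5230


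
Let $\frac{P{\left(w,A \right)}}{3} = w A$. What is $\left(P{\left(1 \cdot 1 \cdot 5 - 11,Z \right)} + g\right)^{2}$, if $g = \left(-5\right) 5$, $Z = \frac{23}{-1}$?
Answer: $151321$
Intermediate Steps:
$Z = -23$ ($Z = 23 \left(-1\right) = -23$)
$P{\left(w,A \right)} = 3 A w$ ($P{\left(w,A \right)} = 3 w A = 3 A w$)
$g = -25$
$\left(P{\left(1 \cdot 1 \cdot 5 - 11,Z \right)} + g\right)^{2} = \left(3 \left(-23\right) \left(1 \cdot 1 \cdot 5 - 11\right) - 25\right)^{2} = \left(3 \left(-23\right) \left(1 \cdot 5 - 11\right) - 25\right)^{2} = \left(3 \left(-23\right) \left(5 - 11\right) - 25\right)^{2} = \left(3 \left(-23\right) \left(-6\right) - 25\right)^{2} = \left(414 - 25\right)^{2} = 389^{2} = 151321$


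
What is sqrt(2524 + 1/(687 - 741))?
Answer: sqrt(817770)/18 ≈ 50.239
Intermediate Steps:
sqrt(2524 + 1/(687 - 741)) = sqrt(2524 + 1/(-54)) = sqrt(2524 - 1/54) = sqrt(136295/54) = sqrt(817770)/18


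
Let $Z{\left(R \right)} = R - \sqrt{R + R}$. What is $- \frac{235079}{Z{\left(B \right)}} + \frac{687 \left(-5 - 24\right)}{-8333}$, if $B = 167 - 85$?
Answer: $- \frac{1957319467}{666640} - \frac{235079 \sqrt{41}}{3280} \approx -3395.0$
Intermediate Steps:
$B = 82$ ($B = 167 - 85 = 82$)
$Z{\left(R \right)} = R - \sqrt{2} \sqrt{R}$ ($Z{\left(R \right)} = R - \sqrt{2 R} = R - \sqrt{2} \sqrt{R}$)
$- \frac{235079}{Z{\left(B \right)}} + \frac{687 \left(-5 - 24\right)}{-8333} = - \frac{235079}{82 - \sqrt{2} \sqrt{82}} + \frac{687 \left(-5 - 24\right)}{-8333} = - \frac{235079}{82 - 2 \sqrt{41}} + 687 \left(-5 - 24\right) \left(- \frac{1}{8333}\right) = - \frac{235079}{82 - 2 \sqrt{41}} + 687 \left(-29\right) \left(- \frac{1}{8333}\right) = - \frac{235079}{82 - 2 \sqrt{41}} - - \frac{19923}{8333} = - \frac{235079}{82 - 2 \sqrt{41}} + \frac{19923}{8333} = \frac{19923}{8333} - \frac{235079}{82 - 2 \sqrt{41}}$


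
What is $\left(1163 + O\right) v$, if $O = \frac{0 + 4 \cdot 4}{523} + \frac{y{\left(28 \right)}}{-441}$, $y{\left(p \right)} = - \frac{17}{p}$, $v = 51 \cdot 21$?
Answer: $\frac{127684706887}{102508} \approx 1.2456 \cdot 10^{6}$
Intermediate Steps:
$v = 1071$
$O = \frac{206459}{6458004}$ ($O = \frac{0 + 4 \cdot 4}{523} + \frac{\left(-17\right) \frac{1}{28}}{-441} = \left(0 + 16\right) \frac{1}{523} + \left(-17\right) \frac{1}{28} \left(- \frac{1}{441}\right) = 16 \cdot \frac{1}{523} - - \frac{17}{12348} = \frac{16}{523} + \frac{17}{12348} = \frac{206459}{6458004} \approx 0.031969$)
$\left(1163 + O\right) v = \left(1163 + \frac{206459}{6458004}\right) 1071 = \frac{7510865111}{6458004} \cdot 1071 = \frac{127684706887}{102508}$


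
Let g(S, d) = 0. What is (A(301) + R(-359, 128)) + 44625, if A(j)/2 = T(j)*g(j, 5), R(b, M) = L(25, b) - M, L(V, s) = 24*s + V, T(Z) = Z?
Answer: 35906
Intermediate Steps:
L(V, s) = V + 24*s
R(b, M) = 25 - M + 24*b (R(b, M) = (25 + 24*b) - M = 25 - M + 24*b)
A(j) = 0 (A(j) = 2*(j*0) = 2*0 = 0)
(A(301) + R(-359, 128)) + 44625 = (0 + (25 - 1*128 + 24*(-359))) + 44625 = (0 + (25 - 128 - 8616)) + 44625 = (0 - 8719) + 44625 = -8719 + 44625 = 35906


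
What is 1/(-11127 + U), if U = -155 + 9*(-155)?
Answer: -1/12677 ≈ -7.8883e-5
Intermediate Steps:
U = -1550 (U = -155 - 1395 = -1550)
1/(-11127 + U) = 1/(-11127 - 1550) = 1/(-12677) = -1/12677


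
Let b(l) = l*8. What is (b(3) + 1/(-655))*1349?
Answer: 21204931/655 ≈ 32374.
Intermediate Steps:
b(l) = 8*l
(b(3) + 1/(-655))*1349 = (8*3 + 1/(-655))*1349 = (24 - 1/655)*1349 = (15719/655)*1349 = 21204931/655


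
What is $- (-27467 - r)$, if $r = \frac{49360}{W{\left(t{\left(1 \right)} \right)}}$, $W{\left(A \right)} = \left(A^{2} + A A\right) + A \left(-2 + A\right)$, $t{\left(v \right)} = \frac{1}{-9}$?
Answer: $\frac{1524989}{7} \approx 2.1786 \cdot 10^{5}$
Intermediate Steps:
$t{\left(v \right)} = - \frac{1}{9}$
$W{\left(A \right)} = 2 A^{2} + A \left(-2 + A\right)$ ($W{\left(A \right)} = \left(A^{2} + A^{2}\right) + A \left(-2 + A\right) = 2 A^{2} + A \left(-2 + A\right)$)
$r = \frac{1332720}{7}$ ($r = \frac{49360}{\left(- \frac{1}{9}\right) \left(-2 + 3 \left(- \frac{1}{9}\right)\right)} = \frac{49360}{\left(- \frac{1}{9}\right) \left(-2 - \frac{1}{3}\right)} = \frac{49360}{\left(- \frac{1}{9}\right) \left(- \frac{7}{3}\right)} = \frac{49360}{\frac{7}{27}} = 49360 \cdot \frac{27}{7} = \frac{1332720}{7} \approx 1.9039 \cdot 10^{5}$)
$- (-27467 - r) = - (-27467 - \frac{1332720}{7}) = \left(-1\right) \left(- \frac{1524989}{7}\right) = \frac{1524989}{7}$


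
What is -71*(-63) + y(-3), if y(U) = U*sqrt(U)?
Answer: 4473 - 3*I*sqrt(3) ≈ 4473.0 - 5.1962*I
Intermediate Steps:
y(U) = U**(3/2)
-71*(-63) + y(-3) = -71*(-63) + (-3)**(3/2) = 4473 - 3*I*sqrt(3)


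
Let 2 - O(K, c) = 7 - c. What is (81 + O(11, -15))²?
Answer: 3721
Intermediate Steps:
O(K, c) = -5 + c (O(K, c) = 2 - (7 - c) = 2 + (-7 + c) = -5 + c)
(81 + O(11, -15))² = (81 + (-5 - 15))² = (81 - 20)² = 61² = 3721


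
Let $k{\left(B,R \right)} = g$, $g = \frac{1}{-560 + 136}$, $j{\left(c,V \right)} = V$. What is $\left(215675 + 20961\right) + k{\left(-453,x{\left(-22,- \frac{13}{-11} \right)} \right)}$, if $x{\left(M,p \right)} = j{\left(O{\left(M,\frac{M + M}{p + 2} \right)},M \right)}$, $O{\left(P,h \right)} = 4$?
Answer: $\frac{100333663}{424} \approx 2.3664 \cdot 10^{5}$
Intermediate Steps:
$x{\left(M,p \right)} = M$
$g = - \frac{1}{424}$ ($g = \frac{1}{-424} = - \frac{1}{424} \approx -0.0023585$)
$k{\left(B,R \right)} = - \frac{1}{424}$
$\left(215675 + 20961\right) + k{\left(-453,x{\left(-22,- \frac{13}{-11} \right)} \right)} = \left(215675 + 20961\right) - \frac{1}{424} = 236636 - \frac{1}{424} = \frac{100333663}{424}$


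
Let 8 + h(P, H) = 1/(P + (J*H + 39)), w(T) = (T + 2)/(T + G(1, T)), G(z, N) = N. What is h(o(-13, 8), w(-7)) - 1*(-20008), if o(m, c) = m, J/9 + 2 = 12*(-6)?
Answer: 29659993/1483 ≈ 20000.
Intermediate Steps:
J = -666 (J = -18 + 9*(12*(-6)) = -18 + 9*(-72) = -18 - 648 = -666)
w(T) = (2 + T)/(2*T) (w(T) = (T + 2)/(T + T) = (2 + T)/((2*T)) = (2 + T)*(1/(2*T)) = (2 + T)/(2*T))
h(P, H) = -8 + 1/(39 + P - 666*H) (h(P, H) = -8 + 1/(P + (-666*H + 39)) = -8 + 1/(P + (39 - 666*H)) = -8 + 1/(39 + P - 666*H))
h(o(-13, 8), w(-7)) - 1*(-20008) = (-311 - 8*(-13) + 5328*((½)*(2 - 7)/(-7)))/(39 - 13 - 333*(2 - 7)/(-7)) - 1*(-20008) = (-311 + 104 + 5328*((½)*(-⅐)*(-5)))/(39 - 13 - 333*(-1)*(-5)/7) + 20008 = (-311 + 104 + 5328*(5/14))/(39 - 13 - 666*5/14) + 20008 = (-311 + 104 + 13320/7)/(39 - 13 - 1665/7) + 20008 = (11871/7)/(-1483/7) + 20008 = -7/1483*11871/7 + 20008 = -11871/1483 + 20008 = 29659993/1483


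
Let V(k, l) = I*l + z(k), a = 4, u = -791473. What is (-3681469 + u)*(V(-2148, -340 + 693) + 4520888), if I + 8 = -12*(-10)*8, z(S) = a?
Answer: -21724846701016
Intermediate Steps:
z(S) = 4
I = 952 (I = -8 - 12*(-10)*8 = -8 + 120*8 = -8 + 960 = 952)
V(k, l) = 4 + 952*l (V(k, l) = 952*l + 4 = 4 + 952*l)
(-3681469 + u)*(V(-2148, -340 + 693) + 4520888) = (-3681469 - 791473)*((4 + 952*(-340 + 693)) + 4520888) = -4472942*((4 + 952*353) + 4520888) = -4472942*((4 + 336056) + 4520888) = -4472942*(336060 + 4520888) = -4472942*4856948 = -21724846701016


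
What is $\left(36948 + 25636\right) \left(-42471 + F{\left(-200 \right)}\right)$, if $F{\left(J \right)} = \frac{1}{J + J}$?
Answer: $- \frac{132900261023}{50} \approx -2.658 \cdot 10^{9}$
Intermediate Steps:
$F{\left(J \right)} = \frac{1}{2 J}$
$\left(36948 + 25636\right) \left(-42471 + F{\left(-200 \right)}\right) = \left(36948 + 25636\right) \left(-42471 + \frac{1}{2 \left(-200\right)}\right) = 62584 \left(-42471 + \frac{1}{2} \left(- \frac{1}{200}\right)\right) = 62584 \left(-42471 - \frac{1}{400}\right) = 62584 \left(- \frac{16988401}{400}\right) = - \frac{132900261023}{50}$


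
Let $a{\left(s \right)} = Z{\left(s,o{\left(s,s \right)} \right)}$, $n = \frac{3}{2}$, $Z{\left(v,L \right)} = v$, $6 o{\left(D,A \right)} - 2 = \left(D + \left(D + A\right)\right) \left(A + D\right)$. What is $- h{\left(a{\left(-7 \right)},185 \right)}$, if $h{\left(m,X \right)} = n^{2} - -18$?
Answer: $- \frac{81}{4} \approx -20.25$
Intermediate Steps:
$o{\left(D,A \right)} = \frac{1}{3} + \frac{\left(A + D\right) \left(A + 2 D\right)}{6}$ ($o{\left(D,A \right)} = \frac{1}{3} + \frac{\left(D + \left(D + A\right)\right) \left(A + D\right)}{6} = \frac{1}{3} + \frac{\left(D + \left(A + D\right)\right) \left(A + D\right)}{6} = \frac{1}{3} + \frac{\left(A + 2 D\right) \left(A + D\right)}{6} = \frac{1}{3} + \frac{\left(A + D\right) \left(A + 2 D\right)}{6}$)
$n = \frac{3}{2}$ ($n = 3 \cdot \frac{1}{2} = \frac{3}{2} \approx 1.5$)
$a{\left(s \right)} = s$
$h{\left(m,X \right)} = \frac{81}{4}$ ($h{\left(m,X \right)} = \left(\frac{3}{2}\right)^{2} - -18 = \frac{9}{4} + 18 = \frac{81}{4}$)
$- h{\left(a{\left(-7 \right)},185 \right)} = \left(-1\right) \frac{81}{4} = - \frac{81}{4}$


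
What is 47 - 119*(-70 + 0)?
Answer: 8377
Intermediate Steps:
47 - 119*(-70 + 0) = 47 - 119*(-70) = 47 + 8330 = 8377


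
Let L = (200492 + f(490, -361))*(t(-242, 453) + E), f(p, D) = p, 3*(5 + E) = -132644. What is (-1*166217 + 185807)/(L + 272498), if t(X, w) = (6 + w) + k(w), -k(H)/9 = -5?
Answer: -653/292859654 ≈ -2.2297e-6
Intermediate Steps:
E = -132659/3 (E = -5 + (⅓)*(-132644) = -5 - 132644/3 = -132659/3 ≈ -44220.)
k(H) = 45 (k(H) = -9*(-5) = 45)
t(X, w) = 51 + w (t(X, w) = (6 + w) + 45 = 51 + w)
L = -8786062118 (L = (200492 + 490)*((51 + 453) - 132659/3) = 200982*(504 - 132659/3) = 200982*(-131147/3) = -8786062118)
(-1*166217 + 185807)/(L + 272498) = (-1*166217 + 185807)/(-8786062118 + 272498) = (-166217 + 185807)/(-8785789620) = 19590*(-1/8785789620) = -653/292859654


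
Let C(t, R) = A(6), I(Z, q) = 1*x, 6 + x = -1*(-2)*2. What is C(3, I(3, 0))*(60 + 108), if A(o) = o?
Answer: 1008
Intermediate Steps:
x = -2 (x = -6 - 1*(-2)*2 = -6 + 2*2 = -6 + 4 = -2)
I(Z, q) = -2 (I(Z, q) = 1*(-2) = -2)
C(t, R) = 6
C(3, I(3, 0))*(60 + 108) = 6*(60 + 108) = 6*168 = 1008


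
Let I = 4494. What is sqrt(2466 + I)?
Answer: 4*sqrt(435) ≈ 83.427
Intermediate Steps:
sqrt(2466 + I) = sqrt(2466 + 4494) = sqrt(6960) = 4*sqrt(435)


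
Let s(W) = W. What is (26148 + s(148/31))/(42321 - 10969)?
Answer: 101342/121489 ≈ 0.83417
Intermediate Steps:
(26148 + s(148/31))/(42321 - 10969) = (26148 + 148/31)/(42321 - 10969) = (26148 + 148*(1/31))/31352 = (26148 + 148/31)*(1/31352) = (810736/31)*(1/31352) = 101342/121489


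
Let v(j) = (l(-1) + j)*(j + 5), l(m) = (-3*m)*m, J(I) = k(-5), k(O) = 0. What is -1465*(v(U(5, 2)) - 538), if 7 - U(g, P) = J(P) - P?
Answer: 665110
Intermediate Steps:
J(I) = 0
l(m) = -3*m**2
U(g, P) = 7 + P (U(g, P) = 7 - (0 - P) = 7 - (-1)*P = 7 + P)
v(j) = (-3 + j)*(5 + j) (v(j) = (-3*(-1)**2 + j)*(j + 5) = (-3*1 + j)*(5 + j) = (-3 + j)*(5 + j))
-1465*(v(U(5, 2)) - 538) = -1465*((-15 + (7 + 2)**2 + 2*(7 + 2)) - 538) = -1465*((-15 + 9**2 + 2*9) - 538) = -1465*((-15 + 81 + 18) - 538) = -1465*(84 - 538) = -1465*(-454) = 665110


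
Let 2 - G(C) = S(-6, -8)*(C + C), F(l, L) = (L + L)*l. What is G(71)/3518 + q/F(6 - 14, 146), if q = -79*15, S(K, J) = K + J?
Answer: 4408735/4109024 ≈ 1.0729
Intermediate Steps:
S(K, J) = J + K
q = -1185
F(l, L) = 2*L*l (F(l, L) = (2*L)*l = 2*L*l)
G(C) = 2 + 28*C (G(C) = 2 - (-8 - 6)*(C + C) = 2 - (-14)*2*C = 2 - (-28)*C = 2 + 28*C)
G(71)/3518 + q/F(6 - 14, 146) = (2 + 28*71)/3518 - 1185*1/(292*(6 - 14)) = (2 + 1988)*(1/3518) - 1185/(2*146*(-8)) = 1990*(1/3518) - 1185/(-2336) = 995/1759 - 1185*(-1/2336) = 995/1759 + 1185/2336 = 4408735/4109024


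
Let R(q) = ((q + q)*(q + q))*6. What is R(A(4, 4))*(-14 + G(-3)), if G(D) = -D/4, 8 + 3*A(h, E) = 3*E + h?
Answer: -6784/3 ≈ -2261.3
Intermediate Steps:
A(h, E) = -8/3 + E + h/3 (A(h, E) = -8/3 + (3*E + h)/3 = -8/3 + (h + 3*E)/3 = -8/3 + (E + h/3) = -8/3 + E + h/3)
G(D) = -D/4
R(q) = 24*q² (R(q) = ((2*q)*(2*q))*6 = (4*q²)*6 = 24*q²)
R(A(4, 4))*(-14 + G(-3)) = (24*(-8/3 + 4 + (⅓)*4)²)*(-14 - ¼*(-3)) = (24*(-8/3 + 4 + 4/3)²)*(-14 + ¾) = (24*(8/3)²)*(-53/4) = (24*(64/9))*(-53/4) = (512/3)*(-53/4) = -6784/3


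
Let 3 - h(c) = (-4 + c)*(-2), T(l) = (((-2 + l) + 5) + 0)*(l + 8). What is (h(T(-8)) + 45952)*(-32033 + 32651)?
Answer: 28395246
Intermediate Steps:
T(l) = (3 + l)*(8 + l) (T(l) = ((3 + l) + 0)*(8 + l) = (3 + l)*(8 + l))
h(c) = -5 + 2*c (h(c) = 3 - (-4 + c)*(-2) = 3 - (8 - 2*c) = 3 + (-8 + 2*c) = -5 + 2*c)
(h(T(-8)) + 45952)*(-32033 + 32651) = ((-5 + 2*(24 + (-8)² + 11*(-8))) + 45952)*(-32033 + 32651) = ((-5 + 2*(24 + 64 - 88)) + 45952)*618 = ((-5 + 2*0) + 45952)*618 = ((-5 + 0) + 45952)*618 = (-5 + 45952)*618 = 45947*618 = 28395246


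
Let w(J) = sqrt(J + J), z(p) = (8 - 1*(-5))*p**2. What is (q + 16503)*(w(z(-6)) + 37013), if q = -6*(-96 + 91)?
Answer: 611935929 + 99198*sqrt(26) ≈ 6.1244e+8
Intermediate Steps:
z(p) = 13*p**2 (z(p) = (8 + 5)*p**2 = 13*p**2)
w(J) = sqrt(2)*sqrt(J) (w(J) = sqrt(2*J) = sqrt(2)*sqrt(J))
q = 30 (q = -6*(-5) = 30)
(q + 16503)*(w(z(-6)) + 37013) = (30 + 16503)*(sqrt(2)*sqrt(13*(-6)**2) + 37013) = 16533*(sqrt(2)*sqrt(13*36) + 37013) = 16533*(sqrt(2)*sqrt(468) + 37013) = 16533*(sqrt(2)*(6*sqrt(13)) + 37013) = 16533*(6*sqrt(26) + 37013) = 16533*(37013 + 6*sqrt(26)) = 611935929 + 99198*sqrt(26)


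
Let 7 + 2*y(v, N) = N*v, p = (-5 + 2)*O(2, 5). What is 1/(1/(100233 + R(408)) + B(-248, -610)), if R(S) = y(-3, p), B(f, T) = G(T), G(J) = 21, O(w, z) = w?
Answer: 200477/4210019 ≈ 0.047619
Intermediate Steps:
p = -6 (p = (-5 + 2)*2 = -3*2 = -6)
y(v, N) = -7/2 + N*v/2 (y(v, N) = -7/2 + (N*v)/2 = -7/2 + N*v/2)
B(f, T) = 21
R(S) = 11/2 (R(S) = -7/2 + (½)*(-6)*(-3) = -7/2 + 9 = 11/2)
1/(1/(100233 + R(408)) + B(-248, -610)) = 1/(1/(100233 + 11/2) + 21) = 1/(1/(200477/2) + 21) = 1/(2/200477 + 21) = 1/(4210019/200477) = 200477/4210019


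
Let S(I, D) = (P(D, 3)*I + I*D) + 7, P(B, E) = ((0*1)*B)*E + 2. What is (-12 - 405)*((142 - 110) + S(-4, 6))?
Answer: -2919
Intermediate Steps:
P(B, E) = 2 (P(B, E) = (0*B)*E + 2 = 0*E + 2 = 0 + 2 = 2)
S(I, D) = 7 + 2*I + D*I (S(I, D) = (2*I + I*D) + 7 = (2*I + D*I) + 7 = 7 + 2*I + D*I)
(-12 - 405)*((142 - 110) + S(-4, 6)) = (-12 - 405)*((142 - 110) + (7 + 2*(-4) + 6*(-4))) = -417*(32 + (7 - 8 - 24)) = -417*(32 - 25) = -417*7 = -2919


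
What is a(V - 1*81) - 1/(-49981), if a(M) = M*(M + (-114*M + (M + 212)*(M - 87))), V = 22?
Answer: 46211882810/49981 ≈ 9.2459e+5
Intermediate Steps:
a(M) = M*(-113*M + (-87 + M)*(212 + M)) (a(M) = M*(M + (-114*M + (212 + M)*(-87 + M))) = M*(M + (-114*M + (-87 + M)*(212 + M))) = M*(-113*M + (-87 + M)*(212 + M)))
a(V - 1*81) - 1/(-49981) = (22 - 1*81)*(-18444 + (22 - 1*81)**2 + 12*(22 - 1*81)) - 1/(-49981) = (22 - 81)*(-18444 + (22 - 81)**2 + 12*(22 - 81)) - 1*(-1/49981) = -59*(-18444 + (-59)**2 + 12*(-59)) + 1/49981 = -59*(-18444 + 3481 - 708) + 1/49981 = -59*(-15671) + 1/49981 = 924589 + 1/49981 = 46211882810/49981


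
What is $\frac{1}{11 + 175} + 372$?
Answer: $\frac{69193}{186} \approx 372.01$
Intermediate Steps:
$\frac{1}{11 + 175} + 372 = \frac{1}{186} + 372 = \frac{69193}{186}$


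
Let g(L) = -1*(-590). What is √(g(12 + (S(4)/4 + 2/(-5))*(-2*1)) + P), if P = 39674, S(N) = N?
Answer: 2*√10066 ≈ 200.66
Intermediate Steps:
g(L) = 590
√(g(12 + (S(4)/4 + 2/(-5))*(-2*1)) + P) = √(590 + 39674) = √40264 = 2*√10066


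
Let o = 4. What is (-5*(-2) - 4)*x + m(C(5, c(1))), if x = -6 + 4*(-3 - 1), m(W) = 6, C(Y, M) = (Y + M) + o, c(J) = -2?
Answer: -126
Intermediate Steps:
C(Y, M) = 4 + M + Y (C(Y, M) = (Y + M) + 4 = (M + Y) + 4 = 4 + M + Y)
x = -22 (x = -6 + 4*(-4) = -6 - 16 = -22)
(-5*(-2) - 4)*x + m(C(5, c(1))) = (-5*(-2) - 4)*(-22) + 6 = (10 - 4)*(-22) + 6 = 6*(-22) + 6 = -132 + 6 = -126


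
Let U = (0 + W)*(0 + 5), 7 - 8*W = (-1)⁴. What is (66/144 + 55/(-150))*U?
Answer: 11/32 ≈ 0.34375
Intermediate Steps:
W = ¾ (W = 7/8 - ⅛*(-1)⁴ = 7/8 - ⅛*1 = 7/8 - ⅛ = ¾ ≈ 0.75000)
U = 15/4 (U = (0 + ¾)*(0 + 5) = (¾)*5 = 15/4 ≈ 3.7500)
(66/144 + 55/(-150))*U = (66/144 + 55/(-150))*(15/4) = (66*(1/144) + 55*(-1/150))*(15/4) = (11/24 - 11/30)*(15/4) = (11/120)*(15/4) = 11/32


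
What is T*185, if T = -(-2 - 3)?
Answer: 925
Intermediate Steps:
T = 5 (T = -1*(-5) = 5)
T*185 = 5*185 = 925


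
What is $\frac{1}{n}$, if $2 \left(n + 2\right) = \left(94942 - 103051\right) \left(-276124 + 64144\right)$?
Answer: $\frac{1}{859472908} \approx 1.1635 \cdot 10^{-9}$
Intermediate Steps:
$n = 859472908$ ($n = -2 + \frac{\left(94942 - 103051\right) \left(-276124 + 64144\right)}{2} = -2 + \frac{\left(-8109\right) \left(-211980\right)}{2} = -2 + \frac{1}{2} \cdot 1718945820 = -2 + 859472910 = 859472908$)
$\frac{1}{n} = \frac{1}{859472908}$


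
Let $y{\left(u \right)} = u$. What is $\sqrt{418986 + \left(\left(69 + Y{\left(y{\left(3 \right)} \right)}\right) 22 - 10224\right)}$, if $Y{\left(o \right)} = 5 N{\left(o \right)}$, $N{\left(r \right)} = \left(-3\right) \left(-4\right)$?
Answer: $140 \sqrt{21} \approx 641.56$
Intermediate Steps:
$N{\left(r \right)} = 12$
$Y{\left(o \right)} = 60$ ($Y{\left(o \right)} = 5 \cdot 12 = 60$)
$\sqrt{418986 + \left(\left(69 + Y{\left(y{\left(3 \right)} \right)}\right) 22 - 10224\right)} = \sqrt{418986 - \left(10224 - \left(69 + 60\right) 22\right)} = \sqrt{418986 + \left(129 \cdot 22 - 10224\right)} = \sqrt{418986 + \left(2838 - 10224\right)} = \sqrt{418986 - 7386} = \sqrt{411600} = 140 \sqrt{21}$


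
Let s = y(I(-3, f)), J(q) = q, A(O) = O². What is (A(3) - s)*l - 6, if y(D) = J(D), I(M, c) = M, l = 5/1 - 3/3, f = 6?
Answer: 42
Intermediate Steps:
l = 4 (l = 5*1 - 3*⅓ = 5 - 1 = 4)
y(D) = D
s = -3
(A(3) - s)*l - 6 = (3² - 1*(-3))*4 - 6 = (9 + 3)*4 - 6 = 12*4 - 6 = 48 - 6 = 42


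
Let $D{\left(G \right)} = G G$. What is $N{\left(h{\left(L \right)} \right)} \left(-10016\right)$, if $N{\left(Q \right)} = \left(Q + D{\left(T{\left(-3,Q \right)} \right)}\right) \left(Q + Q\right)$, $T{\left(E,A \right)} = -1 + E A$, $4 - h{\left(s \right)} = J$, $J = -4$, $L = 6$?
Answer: $-101442048$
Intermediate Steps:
$h{\left(s \right)} = 8$ ($h{\left(s \right)} = 4 - -4 = 4 + 4 = 8$)
$T{\left(E,A \right)} = -1 + A E$
$D{\left(G \right)} = G^{2}$
$N{\left(Q \right)} = 2 Q \left(Q + \left(-1 - 3 Q\right)^{2}\right)$ ($N{\left(Q \right)} = \left(Q + \left(-1 + Q \left(-3\right)\right)^{2}\right) \left(Q + Q\right) = \left(Q + \left(-1 - 3 Q\right)^{2}\right) 2 Q = 2 Q \left(Q + \left(-1 - 3 Q\right)^{2}\right)$)
$N{\left(h{\left(L \right)} \right)} \left(-10016\right) = 2 \cdot 8 \left(8 + \left(1 + 3 \cdot 8\right)^{2}\right) \left(-10016\right) = 2 \cdot 8 \left(8 + \left(1 + 24\right)^{2}\right) \left(-10016\right) = 2 \cdot 8 \left(8 + 25^{2}\right) \left(-10016\right) = 2 \cdot 8 \left(8 + 625\right) \left(-10016\right) = 2 \cdot 8 \cdot 633 \left(-10016\right) = 10128 \left(-10016\right) = -101442048$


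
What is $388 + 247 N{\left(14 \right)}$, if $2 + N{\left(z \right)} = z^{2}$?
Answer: $48306$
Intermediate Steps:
$N{\left(z \right)} = -2 + z^{2}$
$388 + 247 N{\left(14 \right)} = 388 + 247 \left(-2 + 14^{2}\right) = 388 + 247 \left(-2 + 196\right) = 388 + 247 \cdot 194 = 388 + 47918 = 48306$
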